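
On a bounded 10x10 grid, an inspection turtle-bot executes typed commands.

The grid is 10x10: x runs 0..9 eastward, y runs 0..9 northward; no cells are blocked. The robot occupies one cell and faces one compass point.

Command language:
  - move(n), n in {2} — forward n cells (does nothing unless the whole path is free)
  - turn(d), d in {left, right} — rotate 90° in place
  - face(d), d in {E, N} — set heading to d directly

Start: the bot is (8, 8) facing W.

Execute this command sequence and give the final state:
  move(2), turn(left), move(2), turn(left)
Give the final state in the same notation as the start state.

t0: (8, 8) facing W
1. move(2) → (6, 8) facing W
2. turn(left) → (6, 8) facing S
3. move(2) → (6, 6) facing S
4. turn(left) → (6, 6) facing E

(6, 6) facing E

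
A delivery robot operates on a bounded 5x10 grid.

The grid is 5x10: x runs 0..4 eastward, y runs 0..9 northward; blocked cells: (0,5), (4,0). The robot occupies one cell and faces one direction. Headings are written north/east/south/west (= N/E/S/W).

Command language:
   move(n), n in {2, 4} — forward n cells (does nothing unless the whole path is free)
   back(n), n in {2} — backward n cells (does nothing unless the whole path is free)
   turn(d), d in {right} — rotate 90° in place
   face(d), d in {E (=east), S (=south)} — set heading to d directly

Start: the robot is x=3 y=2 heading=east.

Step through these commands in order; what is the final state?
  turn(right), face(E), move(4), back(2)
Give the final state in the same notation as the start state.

x=1 y=2 heading=east

begin: x=3 y=2 heading=east
[1] after turn(right): x=3 y=2 heading=south
[2] after face(E): x=3 y=2 heading=east
[3] after move(4): x=3 y=2 heading=east
[4] after back(2): x=1 y=2 heading=east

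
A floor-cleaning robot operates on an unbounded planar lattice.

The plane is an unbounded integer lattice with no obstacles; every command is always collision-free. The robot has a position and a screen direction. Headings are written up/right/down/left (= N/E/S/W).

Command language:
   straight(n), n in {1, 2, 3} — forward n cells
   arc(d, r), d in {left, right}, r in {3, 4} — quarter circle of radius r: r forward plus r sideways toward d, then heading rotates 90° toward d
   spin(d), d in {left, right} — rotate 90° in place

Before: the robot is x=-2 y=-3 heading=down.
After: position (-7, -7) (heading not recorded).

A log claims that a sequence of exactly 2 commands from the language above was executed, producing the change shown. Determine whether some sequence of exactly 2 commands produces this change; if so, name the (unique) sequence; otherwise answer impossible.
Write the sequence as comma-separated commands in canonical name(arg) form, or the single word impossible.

key: running straight(1) before arc(right, 4) would end elsewhere — order is forced
t0: x=-2 y=-3 heading=down
step 1 (arc(right, 4)): x=-6 y=-7 heading=left
step 2 (straight(1)): x=-7 y=-7 heading=left
no other 2-command option fits: unique.

arc(right, 4), straight(1)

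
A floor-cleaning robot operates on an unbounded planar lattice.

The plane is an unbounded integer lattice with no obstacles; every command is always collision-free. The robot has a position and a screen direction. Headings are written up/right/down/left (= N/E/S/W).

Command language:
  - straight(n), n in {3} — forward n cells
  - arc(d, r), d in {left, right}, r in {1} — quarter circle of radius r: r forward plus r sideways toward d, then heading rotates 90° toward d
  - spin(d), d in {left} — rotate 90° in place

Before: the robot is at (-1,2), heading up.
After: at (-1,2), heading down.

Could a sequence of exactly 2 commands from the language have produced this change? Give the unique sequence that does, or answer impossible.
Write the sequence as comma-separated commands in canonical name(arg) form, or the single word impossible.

key: parked at (-1,2) the whole time — nothing moves the robot
begin: at (-1,2), heading up
1. spin(left) → at (-1,2), heading left
2. spin(left) → at (-1,2), heading down
no other 2-command option fits: unique.

spin(left), spin(left)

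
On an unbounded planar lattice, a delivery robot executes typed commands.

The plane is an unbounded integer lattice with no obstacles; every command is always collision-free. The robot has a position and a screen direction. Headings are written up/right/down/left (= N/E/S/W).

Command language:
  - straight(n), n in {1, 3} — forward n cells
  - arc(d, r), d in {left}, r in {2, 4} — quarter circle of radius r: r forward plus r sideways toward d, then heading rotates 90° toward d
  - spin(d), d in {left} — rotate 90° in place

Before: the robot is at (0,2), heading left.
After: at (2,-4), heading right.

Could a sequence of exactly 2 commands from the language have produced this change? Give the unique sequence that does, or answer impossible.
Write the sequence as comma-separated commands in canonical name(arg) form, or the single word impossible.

key: running arc(left, 4) before arc(left, 2) would end elsewhere — order is forced
start: at (0,2), heading left
1. arc(left, 2) → at (-2,0), heading down
2. arc(left, 4) → at (2,-4), heading right
no rival 2-sequence matches.

arc(left, 2), arc(left, 4)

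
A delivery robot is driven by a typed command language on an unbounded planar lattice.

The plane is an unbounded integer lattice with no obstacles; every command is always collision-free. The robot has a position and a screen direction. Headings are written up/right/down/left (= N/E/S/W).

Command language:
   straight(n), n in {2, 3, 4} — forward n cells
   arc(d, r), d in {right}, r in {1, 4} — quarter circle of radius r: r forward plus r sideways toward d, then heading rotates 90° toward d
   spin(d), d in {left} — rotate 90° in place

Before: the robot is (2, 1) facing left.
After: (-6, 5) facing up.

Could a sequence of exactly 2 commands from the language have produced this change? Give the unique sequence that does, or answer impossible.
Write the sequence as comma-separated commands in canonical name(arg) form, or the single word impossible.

key: order matters: swapping straight(4) and arc(right, 4) lands elsewhere
initial: (2, 1) facing left
step 1 (straight(4)): (-2, 1) facing left
step 2 (arc(right, 4)): (-6, 5) facing up
uniquely the one of 36 2-step routes that fits.

straight(4), arc(right, 4)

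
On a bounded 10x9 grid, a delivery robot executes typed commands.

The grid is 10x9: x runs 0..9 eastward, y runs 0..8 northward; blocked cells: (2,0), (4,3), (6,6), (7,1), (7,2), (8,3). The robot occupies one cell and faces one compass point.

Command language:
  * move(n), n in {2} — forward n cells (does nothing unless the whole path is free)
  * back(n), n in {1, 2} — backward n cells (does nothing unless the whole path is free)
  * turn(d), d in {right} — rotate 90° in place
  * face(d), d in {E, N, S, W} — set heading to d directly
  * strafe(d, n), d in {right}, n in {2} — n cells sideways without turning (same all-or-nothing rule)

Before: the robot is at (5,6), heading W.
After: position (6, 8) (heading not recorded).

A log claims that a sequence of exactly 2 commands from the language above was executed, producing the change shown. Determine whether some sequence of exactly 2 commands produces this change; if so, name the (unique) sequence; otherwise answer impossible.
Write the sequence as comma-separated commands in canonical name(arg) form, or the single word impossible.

key: running back(1) before strafe(right, 2) would end elsewhere — order is forced
start: at (5,6), heading W
[1] after strafe(right, 2): at (5,8), heading W
[2] after back(1): at (6,8), heading W
no rival 2-sequence matches.

strafe(right, 2), back(1)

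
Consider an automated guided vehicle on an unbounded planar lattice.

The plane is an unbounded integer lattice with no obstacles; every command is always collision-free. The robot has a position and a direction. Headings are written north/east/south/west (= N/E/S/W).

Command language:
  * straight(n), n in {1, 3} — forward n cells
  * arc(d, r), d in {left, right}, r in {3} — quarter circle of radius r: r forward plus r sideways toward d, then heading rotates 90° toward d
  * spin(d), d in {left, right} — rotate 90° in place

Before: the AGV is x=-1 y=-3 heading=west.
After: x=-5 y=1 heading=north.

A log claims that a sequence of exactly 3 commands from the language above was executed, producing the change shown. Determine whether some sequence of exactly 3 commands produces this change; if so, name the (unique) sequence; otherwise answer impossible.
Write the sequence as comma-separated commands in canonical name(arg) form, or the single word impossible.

key: cell and facing (now N) both changed — the 3 commands mix motion and turning
t0: x=-1 y=-3 heading=west
step 1 (straight(1)): x=-2 y=-3 heading=west
step 2 (arc(right, 3)): x=-5 y=0 heading=north
step 3 (straight(1)): x=-5 y=1 heading=north
no other 3-command option fits: unique.

straight(1), arc(right, 3), straight(1)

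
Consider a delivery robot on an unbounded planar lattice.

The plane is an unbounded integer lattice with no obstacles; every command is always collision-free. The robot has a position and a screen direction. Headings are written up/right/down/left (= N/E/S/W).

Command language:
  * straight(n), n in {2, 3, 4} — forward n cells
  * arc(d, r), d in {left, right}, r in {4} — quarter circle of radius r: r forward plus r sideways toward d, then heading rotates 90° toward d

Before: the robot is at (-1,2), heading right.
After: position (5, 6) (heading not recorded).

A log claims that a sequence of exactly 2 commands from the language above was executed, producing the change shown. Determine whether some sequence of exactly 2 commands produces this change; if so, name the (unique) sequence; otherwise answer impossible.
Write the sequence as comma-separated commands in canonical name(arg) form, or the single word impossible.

straight(2), arc(left, 4)

key: running arc(left, 4) before straight(2) would end elsewhere — order is forced
t0: at (-1,2), heading right
t=1 straight(2) ⇒ at (1,2), heading right
t=2 arc(left, 4) ⇒ at (5,6), heading up
no rival 2-sequence matches.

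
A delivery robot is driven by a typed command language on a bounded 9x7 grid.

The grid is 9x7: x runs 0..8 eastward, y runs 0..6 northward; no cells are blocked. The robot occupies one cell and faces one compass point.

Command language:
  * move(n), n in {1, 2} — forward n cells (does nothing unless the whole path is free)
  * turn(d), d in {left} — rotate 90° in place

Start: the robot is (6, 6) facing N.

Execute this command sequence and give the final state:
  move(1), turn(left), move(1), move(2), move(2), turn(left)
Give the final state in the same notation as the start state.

(1, 6) facing S

initial: (6, 6) facing N
step 1 (move(1)): (6, 6) facing N
step 2 (turn(left)): (6, 6) facing W
step 3 (move(1)): (5, 6) facing W
step 4 (move(2)): (3, 6) facing W
step 5 (move(2)): (1, 6) facing W
step 6 (turn(left)): (1, 6) facing S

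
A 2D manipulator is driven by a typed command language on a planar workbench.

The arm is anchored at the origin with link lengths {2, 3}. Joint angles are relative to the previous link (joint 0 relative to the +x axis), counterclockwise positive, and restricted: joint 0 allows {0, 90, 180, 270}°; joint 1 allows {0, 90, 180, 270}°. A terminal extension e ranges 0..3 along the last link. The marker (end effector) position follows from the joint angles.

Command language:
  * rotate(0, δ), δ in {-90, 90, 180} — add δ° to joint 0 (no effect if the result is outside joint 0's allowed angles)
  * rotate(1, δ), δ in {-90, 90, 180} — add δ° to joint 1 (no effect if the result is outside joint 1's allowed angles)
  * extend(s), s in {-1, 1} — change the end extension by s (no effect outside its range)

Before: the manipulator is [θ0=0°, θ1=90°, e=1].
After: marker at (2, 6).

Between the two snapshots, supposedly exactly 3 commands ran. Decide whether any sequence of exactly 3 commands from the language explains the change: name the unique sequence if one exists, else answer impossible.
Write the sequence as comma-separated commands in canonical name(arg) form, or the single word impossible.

extend(1), extend(1), extend(1)

t0: [θ0=0°, θ1=90°, e=1]
[1] after extend(1): [θ0=0°, θ1=90°, e=2]
[2] after extend(1): [θ0=0°, θ1=90°, e=3]
[3] after extend(1): [θ0=0°, θ1=90°, e=3]
all 512 alternatives checked — unique.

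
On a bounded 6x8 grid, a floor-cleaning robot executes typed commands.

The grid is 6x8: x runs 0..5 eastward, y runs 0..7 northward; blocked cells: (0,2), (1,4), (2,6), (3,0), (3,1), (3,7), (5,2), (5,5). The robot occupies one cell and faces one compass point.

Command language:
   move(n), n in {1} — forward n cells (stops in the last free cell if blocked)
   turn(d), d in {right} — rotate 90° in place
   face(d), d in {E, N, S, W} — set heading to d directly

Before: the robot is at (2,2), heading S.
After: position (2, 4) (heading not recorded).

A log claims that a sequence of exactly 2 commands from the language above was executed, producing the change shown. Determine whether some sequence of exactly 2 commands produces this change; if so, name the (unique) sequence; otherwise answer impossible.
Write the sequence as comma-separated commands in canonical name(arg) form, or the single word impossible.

impossible

every 2-command combo misses the target.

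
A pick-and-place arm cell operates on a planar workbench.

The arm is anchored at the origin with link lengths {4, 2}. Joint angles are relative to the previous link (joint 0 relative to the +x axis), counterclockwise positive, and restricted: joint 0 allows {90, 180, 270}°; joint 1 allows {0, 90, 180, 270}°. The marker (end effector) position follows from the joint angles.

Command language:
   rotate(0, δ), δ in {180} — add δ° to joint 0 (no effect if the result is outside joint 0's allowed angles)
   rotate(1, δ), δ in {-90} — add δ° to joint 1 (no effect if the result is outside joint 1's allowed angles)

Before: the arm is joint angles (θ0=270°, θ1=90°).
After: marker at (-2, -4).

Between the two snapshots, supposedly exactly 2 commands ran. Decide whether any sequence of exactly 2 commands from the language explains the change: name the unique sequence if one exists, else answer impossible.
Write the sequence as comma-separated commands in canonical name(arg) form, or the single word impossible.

rotate(1, -90), rotate(1, -90)

initial: joint angles (θ0=270°, θ1=90°)
t=1 rotate(1, -90) ⇒ joint angles (θ0=270°, θ1=0°)
t=2 rotate(1, -90) ⇒ joint angles (θ0=270°, θ1=270°)
no other 2-command option fits: unique.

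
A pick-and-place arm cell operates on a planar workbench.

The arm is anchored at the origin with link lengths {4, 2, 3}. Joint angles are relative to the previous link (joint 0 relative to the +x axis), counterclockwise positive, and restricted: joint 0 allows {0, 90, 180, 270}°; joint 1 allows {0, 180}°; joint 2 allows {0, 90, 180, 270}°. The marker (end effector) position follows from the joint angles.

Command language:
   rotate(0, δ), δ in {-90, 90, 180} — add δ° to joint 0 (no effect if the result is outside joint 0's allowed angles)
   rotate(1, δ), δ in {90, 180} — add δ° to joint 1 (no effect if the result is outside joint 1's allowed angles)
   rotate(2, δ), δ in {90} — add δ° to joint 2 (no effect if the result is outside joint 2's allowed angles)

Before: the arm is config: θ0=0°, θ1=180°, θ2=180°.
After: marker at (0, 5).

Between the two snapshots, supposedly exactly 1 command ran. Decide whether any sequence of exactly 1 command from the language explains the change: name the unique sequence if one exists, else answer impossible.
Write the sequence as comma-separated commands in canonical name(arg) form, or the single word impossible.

begin: config: θ0=0°, θ1=180°, θ2=180°
t=1 rotate(0, 90) ⇒ config: θ0=90°, θ1=180°, θ2=180°
no other 1-command option fits: unique.

rotate(0, 90)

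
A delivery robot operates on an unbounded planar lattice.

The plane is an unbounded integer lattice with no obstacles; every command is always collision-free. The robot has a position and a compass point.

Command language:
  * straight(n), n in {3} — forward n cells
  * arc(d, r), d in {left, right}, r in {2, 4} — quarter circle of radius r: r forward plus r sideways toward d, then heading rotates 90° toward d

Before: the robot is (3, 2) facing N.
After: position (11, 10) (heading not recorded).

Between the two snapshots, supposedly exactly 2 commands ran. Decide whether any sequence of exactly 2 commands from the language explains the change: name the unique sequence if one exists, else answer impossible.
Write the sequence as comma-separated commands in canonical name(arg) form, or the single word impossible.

arc(right, 4), arc(left, 4)

key: order matters: swapping arc(right, 4) and arc(left, 4) lands elsewhere
t0: (3, 2) facing N
step 1 (arc(right, 4)): (7, 6) facing E
step 2 (arc(left, 4)): (11, 10) facing N
all 25 alternatives checked — unique.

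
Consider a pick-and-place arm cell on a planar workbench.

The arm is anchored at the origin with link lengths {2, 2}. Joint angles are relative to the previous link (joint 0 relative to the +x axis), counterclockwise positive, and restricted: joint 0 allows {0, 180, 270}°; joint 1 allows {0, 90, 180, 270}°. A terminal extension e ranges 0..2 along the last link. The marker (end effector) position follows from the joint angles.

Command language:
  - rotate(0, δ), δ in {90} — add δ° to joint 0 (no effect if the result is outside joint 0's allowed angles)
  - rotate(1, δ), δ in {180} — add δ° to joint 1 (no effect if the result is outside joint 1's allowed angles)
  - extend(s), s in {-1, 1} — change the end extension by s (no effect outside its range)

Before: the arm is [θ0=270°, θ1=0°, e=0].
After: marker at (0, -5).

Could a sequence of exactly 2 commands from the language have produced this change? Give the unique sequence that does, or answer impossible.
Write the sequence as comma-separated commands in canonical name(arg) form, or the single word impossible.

extend(-1), extend(1)

key: order matters: swapping extend(-1) and extend(1) lands elsewhere
start: [θ0=270°, θ1=0°, e=0]
t=1 extend(-1) ⇒ [θ0=270°, θ1=0°, e=0]
t=2 extend(1) ⇒ [θ0=270°, θ1=0°, e=1]
uniquely the one of 16 2-step routes that fits.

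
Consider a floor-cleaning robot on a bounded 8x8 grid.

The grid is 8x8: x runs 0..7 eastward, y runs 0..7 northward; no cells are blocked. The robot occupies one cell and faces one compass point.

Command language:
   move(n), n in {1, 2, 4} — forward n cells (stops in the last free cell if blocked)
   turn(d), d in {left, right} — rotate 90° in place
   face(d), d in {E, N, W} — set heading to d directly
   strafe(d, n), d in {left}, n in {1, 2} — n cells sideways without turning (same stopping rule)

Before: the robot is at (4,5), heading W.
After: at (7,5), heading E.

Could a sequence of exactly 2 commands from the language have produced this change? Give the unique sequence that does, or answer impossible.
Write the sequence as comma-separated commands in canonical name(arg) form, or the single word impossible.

key: position moved to (7,5) AND the heading swung to E — translation plus rotation needed
begin: at (4,5), heading W
step 1 (face(E)): at (4,5), heading E
step 2 (move(4)): at (7,5), heading E
no other 2-command option fits: unique.

face(E), move(4)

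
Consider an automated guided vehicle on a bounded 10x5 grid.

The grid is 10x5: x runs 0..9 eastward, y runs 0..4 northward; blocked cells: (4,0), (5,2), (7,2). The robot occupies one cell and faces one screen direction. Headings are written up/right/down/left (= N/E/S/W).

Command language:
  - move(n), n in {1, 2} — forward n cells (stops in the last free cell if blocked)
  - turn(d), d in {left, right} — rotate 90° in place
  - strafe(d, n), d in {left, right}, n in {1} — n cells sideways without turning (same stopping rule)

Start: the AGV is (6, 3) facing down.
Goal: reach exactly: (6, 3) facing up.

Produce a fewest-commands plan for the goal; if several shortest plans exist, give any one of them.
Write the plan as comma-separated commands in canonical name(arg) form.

turn(left), turn(left)

begin: (6, 3) facing down
[1] after turn(left): (6, 3) facing right
[2] after turn(left): (6, 3) facing up
nothing shorter than 2 reaches the goal.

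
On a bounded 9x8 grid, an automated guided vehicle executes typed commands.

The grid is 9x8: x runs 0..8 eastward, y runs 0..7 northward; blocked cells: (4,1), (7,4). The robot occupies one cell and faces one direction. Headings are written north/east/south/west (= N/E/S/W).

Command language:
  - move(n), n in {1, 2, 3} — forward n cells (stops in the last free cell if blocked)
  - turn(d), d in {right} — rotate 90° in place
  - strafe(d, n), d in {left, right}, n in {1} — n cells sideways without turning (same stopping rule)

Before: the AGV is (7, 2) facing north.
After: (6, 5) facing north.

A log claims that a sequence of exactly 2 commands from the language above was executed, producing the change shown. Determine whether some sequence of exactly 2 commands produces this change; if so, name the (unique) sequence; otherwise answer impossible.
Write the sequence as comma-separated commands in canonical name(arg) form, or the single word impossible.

strafe(left, 1), move(3)

key: heading stays N — no command in the sequence turns
t0: (7, 2) facing north
[1] after strafe(left, 1): (6, 2) facing north
[2] after move(3): (6, 5) facing north
uniquely the one of 36 2-step routes that fits.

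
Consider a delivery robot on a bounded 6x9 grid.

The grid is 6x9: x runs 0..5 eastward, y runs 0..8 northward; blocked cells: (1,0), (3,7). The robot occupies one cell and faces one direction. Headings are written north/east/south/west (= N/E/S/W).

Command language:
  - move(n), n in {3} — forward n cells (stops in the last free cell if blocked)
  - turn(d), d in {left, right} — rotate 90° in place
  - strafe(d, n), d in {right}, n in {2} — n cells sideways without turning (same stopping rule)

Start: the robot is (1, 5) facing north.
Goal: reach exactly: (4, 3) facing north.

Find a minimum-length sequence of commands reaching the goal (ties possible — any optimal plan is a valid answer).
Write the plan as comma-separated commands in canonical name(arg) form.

initial: (1, 5) facing north
step 1 (turn(right)): (1, 5) facing east
step 2 (strafe(right, 2)): (1, 3) facing east
step 3 (move(3)): (4, 3) facing east
step 4 (turn(left)): (4, 3) facing north
minimal: 4 command(s), checked below 4.

turn(right), strafe(right, 2), move(3), turn(left)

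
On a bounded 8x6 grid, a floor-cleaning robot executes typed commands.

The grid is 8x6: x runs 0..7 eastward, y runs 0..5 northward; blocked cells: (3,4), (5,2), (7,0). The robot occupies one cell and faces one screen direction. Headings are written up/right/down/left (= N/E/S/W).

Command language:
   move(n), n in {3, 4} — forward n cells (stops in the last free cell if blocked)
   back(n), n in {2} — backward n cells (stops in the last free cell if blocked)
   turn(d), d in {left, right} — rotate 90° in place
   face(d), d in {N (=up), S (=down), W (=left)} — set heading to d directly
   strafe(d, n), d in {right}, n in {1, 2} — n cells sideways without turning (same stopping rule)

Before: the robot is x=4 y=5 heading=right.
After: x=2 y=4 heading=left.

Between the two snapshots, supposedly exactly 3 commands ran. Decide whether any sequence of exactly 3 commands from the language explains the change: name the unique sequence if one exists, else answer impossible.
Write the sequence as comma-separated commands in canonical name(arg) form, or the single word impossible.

key: running face(W) before back(2) would end elsewhere — order is forced
start: x=4 y=5 heading=right
step 1 (back(2)): x=2 y=5 heading=right
step 2 (strafe(right, 1)): x=2 y=4 heading=right
step 3 (face(W)): x=2 y=4 heading=left
uniquely the one of 1000 3-step routes that fits.

back(2), strafe(right, 1), face(W)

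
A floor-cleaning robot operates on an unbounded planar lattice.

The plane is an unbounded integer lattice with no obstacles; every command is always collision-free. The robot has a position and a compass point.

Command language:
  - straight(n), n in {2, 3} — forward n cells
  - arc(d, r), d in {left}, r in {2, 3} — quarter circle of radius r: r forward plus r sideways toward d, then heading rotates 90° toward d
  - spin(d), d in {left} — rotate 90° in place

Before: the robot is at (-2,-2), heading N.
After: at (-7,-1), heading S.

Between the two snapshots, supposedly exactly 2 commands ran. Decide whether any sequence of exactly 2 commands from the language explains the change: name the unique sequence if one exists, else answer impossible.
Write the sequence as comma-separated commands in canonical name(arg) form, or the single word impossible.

arc(left, 3), arc(left, 2)

key: order matters: swapping arc(left, 3) and arc(left, 2) lands elsewhere
initial: at (-2,-2), heading N
t=1 arc(left, 3) ⇒ at (-5,1), heading W
t=2 arc(left, 2) ⇒ at (-7,-1), heading S
no rival 2-sequence matches.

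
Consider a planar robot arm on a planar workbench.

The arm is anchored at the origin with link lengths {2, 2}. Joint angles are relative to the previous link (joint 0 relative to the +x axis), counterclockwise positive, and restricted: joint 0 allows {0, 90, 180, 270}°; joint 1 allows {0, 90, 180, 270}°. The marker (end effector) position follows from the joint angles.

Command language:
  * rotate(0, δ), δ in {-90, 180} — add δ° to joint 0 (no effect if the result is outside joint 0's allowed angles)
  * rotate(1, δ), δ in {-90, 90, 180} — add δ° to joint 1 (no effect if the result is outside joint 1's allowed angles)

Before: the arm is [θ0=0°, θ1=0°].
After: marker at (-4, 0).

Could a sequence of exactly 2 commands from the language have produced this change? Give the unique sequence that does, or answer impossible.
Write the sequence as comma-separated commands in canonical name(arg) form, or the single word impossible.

rotate(0, -90), rotate(0, -90)

start: [θ0=0°, θ1=0°]
1. rotate(0, -90) → [θ0=270°, θ1=0°]
2. rotate(0, -90) → [θ0=180°, θ1=0°]
no rival 2-sequence matches.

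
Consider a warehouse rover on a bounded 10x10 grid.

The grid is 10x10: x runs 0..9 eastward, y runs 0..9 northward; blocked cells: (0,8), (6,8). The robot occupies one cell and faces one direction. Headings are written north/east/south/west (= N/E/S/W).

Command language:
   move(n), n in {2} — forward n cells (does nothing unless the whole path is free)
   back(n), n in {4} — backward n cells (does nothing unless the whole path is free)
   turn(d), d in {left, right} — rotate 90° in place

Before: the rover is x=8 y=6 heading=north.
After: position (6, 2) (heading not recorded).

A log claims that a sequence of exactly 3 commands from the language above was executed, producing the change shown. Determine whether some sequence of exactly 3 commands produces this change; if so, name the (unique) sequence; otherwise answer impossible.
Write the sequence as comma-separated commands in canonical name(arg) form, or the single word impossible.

back(4), turn(left), move(2)

key: running move(2) before back(4) would end elsewhere — order is forced
start: x=8 y=6 heading=north
step 1 (back(4)): x=8 y=2 heading=north
step 2 (turn(left)): x=8 y=2 heading=west
step 3 (move(2)): x=6 y=2 heading=west
no other 3-command option fits: unique.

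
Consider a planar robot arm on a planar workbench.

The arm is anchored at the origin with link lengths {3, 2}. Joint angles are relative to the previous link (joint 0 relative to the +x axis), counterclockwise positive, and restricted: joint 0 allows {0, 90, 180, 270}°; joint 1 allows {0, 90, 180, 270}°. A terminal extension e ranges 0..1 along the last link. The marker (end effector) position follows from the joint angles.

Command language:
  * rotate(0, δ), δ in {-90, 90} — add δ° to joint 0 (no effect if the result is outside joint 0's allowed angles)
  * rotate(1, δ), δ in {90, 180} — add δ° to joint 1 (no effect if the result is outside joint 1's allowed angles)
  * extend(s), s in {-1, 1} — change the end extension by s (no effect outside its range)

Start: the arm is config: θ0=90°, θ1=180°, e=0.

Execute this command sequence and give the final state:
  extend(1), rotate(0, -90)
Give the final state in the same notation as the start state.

start: config: θ0=90°, θ1=180°, e=0
step 1 (extend(1)): config: θ0=90°, θ1=180°, e=1
step 2 (rotate(0, -90)): config: θ0=0°, θ1=180°, e=1

config: θ0=0°, θ1=180°, e=1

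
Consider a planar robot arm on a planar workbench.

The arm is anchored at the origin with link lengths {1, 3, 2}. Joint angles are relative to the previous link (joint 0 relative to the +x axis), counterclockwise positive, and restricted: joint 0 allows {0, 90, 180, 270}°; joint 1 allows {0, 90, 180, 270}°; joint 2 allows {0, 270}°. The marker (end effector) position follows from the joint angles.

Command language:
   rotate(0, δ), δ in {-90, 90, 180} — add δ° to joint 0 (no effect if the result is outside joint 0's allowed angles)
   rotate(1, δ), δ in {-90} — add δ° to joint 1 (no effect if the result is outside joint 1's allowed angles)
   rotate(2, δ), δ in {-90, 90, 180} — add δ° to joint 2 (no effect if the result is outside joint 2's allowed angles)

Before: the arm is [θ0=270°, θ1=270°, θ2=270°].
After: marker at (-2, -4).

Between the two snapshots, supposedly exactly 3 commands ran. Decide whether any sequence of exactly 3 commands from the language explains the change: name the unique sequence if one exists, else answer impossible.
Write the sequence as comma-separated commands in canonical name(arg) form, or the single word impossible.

begin: [θ0=270°, θ1=270°, θ2=270°]
1. rotate(1, -90) → [θ0=270°, θ1=180°, θ2=270°]
2. rotate(1, -90) → [θ0=270°, θ1=90°, θ2=270°]
3. rotate(1, -90) → [θ0=270°, θ1=0°, θ2=270°]
no rival 3-sequence matches.

rotate(1, -90), rotate(1, -90), rotate(1, -90)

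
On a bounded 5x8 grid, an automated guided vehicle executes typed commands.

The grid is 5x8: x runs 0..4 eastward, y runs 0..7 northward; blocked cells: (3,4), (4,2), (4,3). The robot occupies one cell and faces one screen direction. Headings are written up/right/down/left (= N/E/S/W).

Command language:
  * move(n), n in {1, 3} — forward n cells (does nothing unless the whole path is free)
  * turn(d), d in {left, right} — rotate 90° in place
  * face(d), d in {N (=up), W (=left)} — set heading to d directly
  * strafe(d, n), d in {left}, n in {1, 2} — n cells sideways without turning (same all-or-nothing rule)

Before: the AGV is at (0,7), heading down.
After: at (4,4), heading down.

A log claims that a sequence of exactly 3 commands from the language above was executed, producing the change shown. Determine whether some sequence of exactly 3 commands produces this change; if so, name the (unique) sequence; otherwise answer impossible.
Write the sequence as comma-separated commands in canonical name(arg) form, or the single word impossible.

strafe(left, 2), strafe(left, 2), move(3)

key: order matters: swapping strafe(left, 2) and move(3) lands elsewhere
start: at (0,7), heading down
1. strafe(left, 2) → at (2,7), heading down
2. strafe(left, 2) → at (4,7), heading down
3. move(3) → at (4,4), heading down
all 512 alternatives checked — unique.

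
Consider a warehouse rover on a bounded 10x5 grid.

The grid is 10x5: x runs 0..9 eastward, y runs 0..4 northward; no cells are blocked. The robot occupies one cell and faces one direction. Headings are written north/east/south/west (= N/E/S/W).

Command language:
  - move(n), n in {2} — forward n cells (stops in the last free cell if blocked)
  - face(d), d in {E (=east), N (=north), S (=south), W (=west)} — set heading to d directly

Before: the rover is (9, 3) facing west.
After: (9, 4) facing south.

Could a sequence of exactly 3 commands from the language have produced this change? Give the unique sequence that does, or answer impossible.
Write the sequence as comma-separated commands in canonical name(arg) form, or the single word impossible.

face(N), move(2), face(S)

key: move(2) runs into the grid edge before its full distance
t0: (9, 3) facing west
t=1 face(N) ⇒ (9, 3) facing north
t=2 move(2) ⇒ (9, 4) facing north
t=3 face(S) ⇒ (9, 4) facing south
all 125 alternatives checked — unique.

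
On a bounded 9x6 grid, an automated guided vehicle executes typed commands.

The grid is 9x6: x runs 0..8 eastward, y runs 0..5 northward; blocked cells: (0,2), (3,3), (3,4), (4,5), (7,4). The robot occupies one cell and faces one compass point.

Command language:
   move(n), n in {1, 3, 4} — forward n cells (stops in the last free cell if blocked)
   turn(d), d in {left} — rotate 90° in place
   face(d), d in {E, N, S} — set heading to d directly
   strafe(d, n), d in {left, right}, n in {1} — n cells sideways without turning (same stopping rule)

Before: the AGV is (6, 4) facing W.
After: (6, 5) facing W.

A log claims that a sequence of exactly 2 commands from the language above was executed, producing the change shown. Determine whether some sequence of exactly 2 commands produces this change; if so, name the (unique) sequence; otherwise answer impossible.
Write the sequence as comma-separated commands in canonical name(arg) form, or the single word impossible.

key: the second strafe(right, 1) runs into the grid edge before its full distance
begin: (6, 4) facing W
1. strafe(right, 1) → (6, 5) facing W
2. strafe(right, 1) → (6, 5) facing W
all 81 alternatives checked — unique.

strafe(right, 1), strafe(right, 1)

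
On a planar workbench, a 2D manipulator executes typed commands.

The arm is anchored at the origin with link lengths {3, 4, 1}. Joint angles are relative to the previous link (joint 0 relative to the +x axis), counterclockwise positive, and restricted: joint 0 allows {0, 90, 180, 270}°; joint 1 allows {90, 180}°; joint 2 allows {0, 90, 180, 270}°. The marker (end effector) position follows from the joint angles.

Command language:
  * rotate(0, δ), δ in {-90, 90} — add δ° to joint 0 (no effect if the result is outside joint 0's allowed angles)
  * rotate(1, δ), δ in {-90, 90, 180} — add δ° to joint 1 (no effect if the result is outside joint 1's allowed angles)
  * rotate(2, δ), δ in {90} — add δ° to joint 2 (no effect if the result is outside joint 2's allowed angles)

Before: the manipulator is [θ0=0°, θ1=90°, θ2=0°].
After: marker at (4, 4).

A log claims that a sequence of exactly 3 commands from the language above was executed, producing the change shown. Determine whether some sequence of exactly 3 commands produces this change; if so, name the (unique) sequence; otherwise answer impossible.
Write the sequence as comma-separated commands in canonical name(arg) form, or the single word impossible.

rotate(2, 90), rotate(2, 90), rotate(2, 90)

start: [θ0=0°, θ1=90°, θ2=0°]
step 1 (rotate(2, 90)): [θ0=0°, θ1=90°, θ2=90°]
step 2 (rotate(2, 90)): [θ0=0°, θ1=90°, θ2=180°]
step 3 (rotate(2, 90)): [θ0=0°, θ1=90°, θ2=270°]
all 216 alternatives checked — unique.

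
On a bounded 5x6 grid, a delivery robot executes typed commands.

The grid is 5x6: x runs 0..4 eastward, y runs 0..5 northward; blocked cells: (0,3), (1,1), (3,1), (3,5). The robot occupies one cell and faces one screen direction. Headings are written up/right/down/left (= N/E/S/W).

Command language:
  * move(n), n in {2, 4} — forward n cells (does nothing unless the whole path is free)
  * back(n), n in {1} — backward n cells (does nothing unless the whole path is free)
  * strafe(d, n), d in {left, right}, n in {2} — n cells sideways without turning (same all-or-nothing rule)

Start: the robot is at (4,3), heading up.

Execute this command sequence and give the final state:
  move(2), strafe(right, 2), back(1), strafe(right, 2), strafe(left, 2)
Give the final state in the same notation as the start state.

from: at (4,3), heading up
step 1 (move(2)): at (4,5), heading up
step 2 (strafe(right, 2)): at (4,5), heading up
step 3 (back(1)): at (4,4), heading up
step 4 (strafe(right, 2)): at (4,4), heading up
step 5 (strafe(left, 2)): at (2,4), heading up

at (2,4), heading up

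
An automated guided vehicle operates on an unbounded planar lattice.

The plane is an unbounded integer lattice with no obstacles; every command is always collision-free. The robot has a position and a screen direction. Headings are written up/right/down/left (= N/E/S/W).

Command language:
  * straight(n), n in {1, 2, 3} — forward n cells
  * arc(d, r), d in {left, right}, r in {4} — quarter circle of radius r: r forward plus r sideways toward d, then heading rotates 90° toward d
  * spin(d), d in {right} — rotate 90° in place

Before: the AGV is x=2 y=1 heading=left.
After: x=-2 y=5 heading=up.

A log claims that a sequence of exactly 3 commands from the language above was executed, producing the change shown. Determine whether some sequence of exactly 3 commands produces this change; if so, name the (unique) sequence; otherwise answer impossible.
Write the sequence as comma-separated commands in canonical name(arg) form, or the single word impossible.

spin(right), arc(left, 4), spin(right)

key: position moved to (-2,5) AND the heading swung to N — translation plus rotation needed
initial: x=2 y=1 heading=left
[1] after spin(right): x=2 y=1 heading=up
[2] after arc(left, 4): x=-2 y=5 heading=left
[3] after spin(right): x=-2 y=5 heading=up
all 216 alternatives checked — unique.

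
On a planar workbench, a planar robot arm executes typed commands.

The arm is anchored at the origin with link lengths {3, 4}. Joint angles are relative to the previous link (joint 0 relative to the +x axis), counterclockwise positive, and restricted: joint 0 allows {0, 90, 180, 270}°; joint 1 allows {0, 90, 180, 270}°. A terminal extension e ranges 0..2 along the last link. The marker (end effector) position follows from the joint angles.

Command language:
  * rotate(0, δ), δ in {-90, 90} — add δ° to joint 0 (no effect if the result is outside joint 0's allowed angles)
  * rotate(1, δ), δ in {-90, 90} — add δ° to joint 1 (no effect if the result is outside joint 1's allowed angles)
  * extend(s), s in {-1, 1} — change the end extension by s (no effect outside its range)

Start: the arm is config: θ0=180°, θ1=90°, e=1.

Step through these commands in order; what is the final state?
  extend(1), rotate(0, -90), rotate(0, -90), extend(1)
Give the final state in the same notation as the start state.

config: θ0=0°, θ1=90°, e=2

t0: config: θ0=180°, θ1=90°, e=1
[1] after extend(1): config: θ0=180°, θ1=90°, e=2
[2] after rotate(0, -90): config: θ0=90°, θ1=90°, e=2
[3] after rotate(0, -90): config: θ0=0°, θ1=90°, e=2
[4] after extend(1): config: θ0=0°, θ1=90°, e=2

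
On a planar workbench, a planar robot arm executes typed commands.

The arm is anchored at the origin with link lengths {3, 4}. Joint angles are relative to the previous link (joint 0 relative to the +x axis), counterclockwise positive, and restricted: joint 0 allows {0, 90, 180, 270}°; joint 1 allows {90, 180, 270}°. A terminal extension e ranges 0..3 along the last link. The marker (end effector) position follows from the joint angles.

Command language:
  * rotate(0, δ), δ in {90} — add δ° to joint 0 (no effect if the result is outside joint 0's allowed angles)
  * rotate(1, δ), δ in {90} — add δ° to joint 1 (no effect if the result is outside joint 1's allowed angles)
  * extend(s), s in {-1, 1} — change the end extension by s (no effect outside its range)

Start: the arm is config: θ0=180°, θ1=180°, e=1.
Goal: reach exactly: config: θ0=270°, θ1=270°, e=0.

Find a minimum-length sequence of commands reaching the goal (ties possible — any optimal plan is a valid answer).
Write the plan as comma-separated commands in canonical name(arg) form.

from: config: θ0=180°, θ1=180°, e=1
[1] after rotate(0, 90): config: θ0=270°, θ1=180°, e=1
[2] after extend(-1): config: θ0=270°, θ1=180°, e=0
[3] after rotate(1, 90): config: θ0=270°, θ1=270°, e=0
minimal: 3 command(s), checked below 3.

rotate(0, 90), extend(-1), rotate(1, 90)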